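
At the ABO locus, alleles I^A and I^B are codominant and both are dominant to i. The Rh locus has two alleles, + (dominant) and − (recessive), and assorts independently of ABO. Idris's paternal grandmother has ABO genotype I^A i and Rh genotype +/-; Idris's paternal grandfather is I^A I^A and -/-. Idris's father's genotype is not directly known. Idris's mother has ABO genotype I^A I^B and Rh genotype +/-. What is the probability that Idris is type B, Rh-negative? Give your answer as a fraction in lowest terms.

3/64

Idris's father's ABO genotype from I^A i × I^A I^A: 1/2 I^A I^A, 1/2 I^A i.
Crossing each possibility with the mother I^A I^B and summing P(type B): 1/2·0 + 1/2·1/4 = 1/8.
Similarly for Rh via the father's Rh distribution: P(Rh-) = 3/8.
Independent loci: 1/8 × 3/8 = 3/64.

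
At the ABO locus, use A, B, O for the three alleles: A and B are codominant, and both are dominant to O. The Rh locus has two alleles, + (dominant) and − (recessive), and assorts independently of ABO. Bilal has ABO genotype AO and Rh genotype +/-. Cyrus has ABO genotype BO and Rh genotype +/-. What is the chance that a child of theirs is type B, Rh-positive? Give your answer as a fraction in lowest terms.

ABO cross AO × BO → offspring phenotypes: 1/4 O, 1/4 A, 1/4 B, 1/4 AB.
Rh cross +/- × +/- → 3/4 Rh+, 1/4 Rh-.
Independent loci: P(type B, Rh-positive) = 1/4 × 3/4 = 3/16.

3/16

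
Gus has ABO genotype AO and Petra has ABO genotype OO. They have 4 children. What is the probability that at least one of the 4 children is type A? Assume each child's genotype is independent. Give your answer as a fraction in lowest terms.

ABO cross AO × OO → 1/2 O, 1/2 A.
So P(type A) = 1/2 per child.
P(none) = (1/2)^4 = 1/16; P(at least one) = 1 − 1/16 = 15/16.

15/16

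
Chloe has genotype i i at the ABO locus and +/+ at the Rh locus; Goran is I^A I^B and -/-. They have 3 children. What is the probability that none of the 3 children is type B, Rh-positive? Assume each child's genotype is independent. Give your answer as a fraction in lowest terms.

ABO cross i i × I^A I^B → 1/2 A, 1/2 B.
Rh cross +/+ × -/- → 1 Rh+; so P(type B, Rh-positive) = 1/2 × 1 = 1/2 per child.
P(not type B, Rh-positive) = 1/2 for one child; (1/2)^3 = 1/8.

1/8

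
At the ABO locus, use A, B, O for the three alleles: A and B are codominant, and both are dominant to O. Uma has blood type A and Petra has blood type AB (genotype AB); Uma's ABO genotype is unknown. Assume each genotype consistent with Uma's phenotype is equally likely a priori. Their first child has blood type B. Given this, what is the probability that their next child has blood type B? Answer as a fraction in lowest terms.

1/4

Possible genotypes: Uma ∈ {AA, AO}; Petra ∈ {AB}.
Weight each parental genotype pair by prior × P(type-B child):
  AO × AB: posterior weight 1; P(next child type B) = 1/4.
Weighted sum = 1/4.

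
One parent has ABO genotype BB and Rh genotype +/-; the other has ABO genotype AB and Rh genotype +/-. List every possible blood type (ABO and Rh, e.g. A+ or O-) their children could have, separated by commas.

Gametes from BB × AB give offspring ABO genotypes AB, BB, i.e. phenotypes B, AB.
Rh cross +/- × +/- → phenotypes Rh+, Rh-.
Combining independently: B+, B-, AB+, AB-.

B+, B-, AB+, AB-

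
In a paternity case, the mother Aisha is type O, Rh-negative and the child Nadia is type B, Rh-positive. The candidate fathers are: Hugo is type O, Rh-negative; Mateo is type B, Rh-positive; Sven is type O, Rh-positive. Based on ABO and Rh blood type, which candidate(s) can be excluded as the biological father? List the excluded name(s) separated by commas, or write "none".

A candidate is excluded only if no genotype consistent with his phenotype could produce a type B, Rh-positive child with a type O, Rh-negative mother.
Hugo (type O, Rh-): no genotype consistent with that phenotype can produce a type-B Rh+ child with a type-O mother.
Sven (type O, Rh+): no genotype consistent with that phenotype can produce a type-B Rh+ child with a type-O mother.

Hugo, Sven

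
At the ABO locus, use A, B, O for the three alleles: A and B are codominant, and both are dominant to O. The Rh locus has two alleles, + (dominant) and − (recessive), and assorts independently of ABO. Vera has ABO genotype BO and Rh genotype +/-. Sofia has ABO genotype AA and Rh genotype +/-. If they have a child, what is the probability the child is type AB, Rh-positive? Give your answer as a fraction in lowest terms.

ABO cross BO × AA → offspring phenotypes: 1/2 A, 1/2 AB.
Rh cross +/- × +/- → 3/4 Rh+, 1/4 Rh-.
Independent loci: P(type AB, Rh-positive) = 1/2 × 3/4 = 3/8.

3/8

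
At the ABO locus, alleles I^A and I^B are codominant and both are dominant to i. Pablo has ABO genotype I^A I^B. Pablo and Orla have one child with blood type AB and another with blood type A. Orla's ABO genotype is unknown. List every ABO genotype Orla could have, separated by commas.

I^A I^A, I^A I^B, I^A i, I^B i

For each candidate genotype of Orla, check whether crossing it with I^A I^B can produce every observed child phenotype.
  I^A I^A → possible child types {A, AB} ✓
  I^A I^B → possible child types {A, B, AB} ✓
  I^A i → possible child types {A, B, AB} ✓
  I^B I^B → possible child types {B, AB} ✗
  I^B i → possible child types {A, B, AB} ✓
  i i → possible child types {A, B} ✗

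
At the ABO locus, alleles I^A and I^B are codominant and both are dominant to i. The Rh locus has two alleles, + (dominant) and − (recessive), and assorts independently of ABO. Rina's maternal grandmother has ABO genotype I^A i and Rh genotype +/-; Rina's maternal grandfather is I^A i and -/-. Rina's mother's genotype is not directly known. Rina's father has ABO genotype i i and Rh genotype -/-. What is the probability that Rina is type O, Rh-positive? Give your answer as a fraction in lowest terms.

Rina's mother's ABO genotype from I^A i × I^A i: 1/4 I^A I^A, 1/2 I^A i, 1/4 i i.
Crossing each possibility with the father i i and summing P(type O): 1/4·0 + 1/2·1/2 + 1/4·1 = 1/2.
Similarly for Rh via the mother's Rh distribution: P(Rh+) = 1/4.
Independent loci: 1/2 × 1/4 = 1/8.

1/8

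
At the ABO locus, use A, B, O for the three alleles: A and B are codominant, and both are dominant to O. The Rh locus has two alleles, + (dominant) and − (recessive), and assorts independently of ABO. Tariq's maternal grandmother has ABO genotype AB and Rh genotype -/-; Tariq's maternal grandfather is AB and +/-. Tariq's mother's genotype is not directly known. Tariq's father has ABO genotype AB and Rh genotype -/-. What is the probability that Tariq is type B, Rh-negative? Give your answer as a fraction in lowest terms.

3/16

Tariq's mother's ABO genotype from AB × AB: 1/4 AA, 1/2 AB, 1/4 BB.
Crossing each possibility with the father AB and summing P(type B): 1/4·0 + 1/2·1/4 + 1/4·1/2 = 1/4.
Similarly for Rh via the mother's Rh distribution: P(Rh-) = 3/4.
Independent loci: 1/4 × 3/4 = 3/16.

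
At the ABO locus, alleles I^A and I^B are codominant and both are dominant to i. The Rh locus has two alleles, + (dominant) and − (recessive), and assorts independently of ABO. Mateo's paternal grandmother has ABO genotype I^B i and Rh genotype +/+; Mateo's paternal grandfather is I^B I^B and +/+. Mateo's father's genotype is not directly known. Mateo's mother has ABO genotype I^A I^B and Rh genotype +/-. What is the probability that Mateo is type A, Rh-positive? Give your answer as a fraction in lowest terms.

1/8

Mateo's father's ABO genotype from I^B i × I^B I^B: 1/2 I^B I^B, 1/2 I^B i.
Crossing each possibility with the mother I^A I^B and summing P(type A): 1/2·0 + 1/2·1/4 = 1/8.
Similarly for Rh via the father's Rh distribution: P(Rh+) = 1.
Independent loci: 1/8 × 1 = 1/8.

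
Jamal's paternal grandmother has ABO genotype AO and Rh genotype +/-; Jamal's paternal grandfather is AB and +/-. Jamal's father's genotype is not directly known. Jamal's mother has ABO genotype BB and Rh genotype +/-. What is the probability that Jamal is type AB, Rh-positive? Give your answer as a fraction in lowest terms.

Jamal's father's ABO genotype from AO × AB: 1/4 AA, 1/4 AB, 1/4 AO, 1/4 BO.
Crossing each possibility with the mother BB and summing P(type AB): 1/4·1 + 1/4·1/2 + 1/4·1/2 + 1/4·0 = 1/2.
Similarly for Rh via the father's Rh distribution: P(Rh+) = 3/4.
Independent loci: 1/2 × 3/4 = 3/8.

3/8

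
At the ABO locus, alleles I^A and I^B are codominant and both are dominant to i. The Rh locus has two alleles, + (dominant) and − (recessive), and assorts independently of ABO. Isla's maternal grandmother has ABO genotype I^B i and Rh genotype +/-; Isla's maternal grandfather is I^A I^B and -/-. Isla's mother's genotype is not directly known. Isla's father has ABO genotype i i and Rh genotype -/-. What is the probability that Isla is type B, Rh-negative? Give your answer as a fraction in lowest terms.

Isla's mother's ABO genotype from I^B i × I^A I^B: 1/4 I^A I^B, 1/4 I^A i, 1/4 I^B I^B, 1/4 I^B i.
Crossing each possibility with the father i i and summing P(type B): 1/4·1/2 + 1/4·0 + 1/4·1 + 1/4·1/2 = 1/2.
Similarly for Rh via the mother's Rh distribution: P(Rh-) = 3/4.
Independent loci: 1/2 × 3/4 = 3/8.

3/8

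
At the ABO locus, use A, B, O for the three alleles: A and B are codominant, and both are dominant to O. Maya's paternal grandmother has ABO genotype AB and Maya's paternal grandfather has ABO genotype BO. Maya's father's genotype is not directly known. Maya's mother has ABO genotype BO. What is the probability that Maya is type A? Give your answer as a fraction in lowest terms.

Maya's father's ABO genotype from AB × BO: 1/4 AB, 1/4 AO, 1/4 BB, 1/4 BO.
Crossing each possibility with the mother BO and summing P(type A): 1/4·1/4 + 1/4·1/4 + 1/4·0 + 1/4·0 = 1/8.

1/8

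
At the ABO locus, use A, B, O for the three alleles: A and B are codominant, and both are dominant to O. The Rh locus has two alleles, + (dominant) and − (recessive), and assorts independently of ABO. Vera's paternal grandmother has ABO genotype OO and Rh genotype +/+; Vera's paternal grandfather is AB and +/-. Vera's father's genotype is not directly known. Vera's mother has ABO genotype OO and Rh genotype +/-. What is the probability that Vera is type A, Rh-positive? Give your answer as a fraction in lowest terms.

Vera's father's ABO genotype from OO × AB: 1/2 AO, 1/2 BO.
Crossing each possibility with the mother OO and summing P(type A): 1/2·1/2 + 1/2·0 = 1/4.
Similarly for Rh via the father's Rh distribution: P(Rh+) = 7/8.
Independent loci: 1/4 × 7/8 = 7/32.

7/32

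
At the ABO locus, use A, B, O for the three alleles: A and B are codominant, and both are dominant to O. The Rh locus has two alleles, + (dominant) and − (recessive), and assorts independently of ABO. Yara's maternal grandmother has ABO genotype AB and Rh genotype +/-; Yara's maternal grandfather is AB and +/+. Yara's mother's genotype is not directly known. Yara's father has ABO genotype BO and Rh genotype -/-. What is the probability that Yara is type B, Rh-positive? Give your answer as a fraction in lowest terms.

3/8

Yara's mother's ABO genotype from AB × AB: 1/4 AA, 1/2 AB, 1/4 BB.
Crossing each possibility with the father BO and summing P(type B): 1/4·0 + 1/2·1/2 + 1/4·1 = 1/2.
Similarly for Rh via the mother's Rh distribution: P(Rh+) = 3/4.
Independent loci: 1/2 × 3/4 = 3/8.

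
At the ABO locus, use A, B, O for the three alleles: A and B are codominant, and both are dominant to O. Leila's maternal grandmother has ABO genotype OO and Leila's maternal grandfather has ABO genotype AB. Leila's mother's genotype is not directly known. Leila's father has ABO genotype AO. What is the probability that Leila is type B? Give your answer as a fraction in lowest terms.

Leila's mother's ABO genotype from OO × AB: 1/2 AO, 1/2 BO.
Crossing each possibility with the father AO and summing P(type B): 1/2·0 + 1/2·1/4 = 1/8.

1/8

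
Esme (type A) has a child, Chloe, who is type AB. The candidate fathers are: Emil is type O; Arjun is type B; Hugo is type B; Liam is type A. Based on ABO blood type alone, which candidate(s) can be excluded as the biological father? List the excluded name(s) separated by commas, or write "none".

A candidate is excluded only if no genotype consistent with his phenotype could produce a type AB child with a type A mother.
Emil (type O): no genotype consistent with that phenotype can produce a type-AB child with a type-A mother.
Liam (type A): no genotype consistent with that phenotype can produce a type-AB child with a type-A mother.

Emil, Liam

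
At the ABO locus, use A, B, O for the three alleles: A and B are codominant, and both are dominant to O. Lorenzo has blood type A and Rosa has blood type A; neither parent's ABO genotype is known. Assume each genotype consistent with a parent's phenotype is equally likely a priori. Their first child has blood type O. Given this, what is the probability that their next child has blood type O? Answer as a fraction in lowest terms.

1/4

Possible genotypes: Lorenzo ∈ {AA, AO}; Rosa ∈ {AA, AO}.
Weight each parental genotype pair by prior × P(type-O child):
  AO × AO: posterior weight 1; P(next child type O) = 1/4.
Weighted sum = 1/4.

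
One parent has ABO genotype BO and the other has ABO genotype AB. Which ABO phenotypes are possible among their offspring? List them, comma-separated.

Gametes from BO × AB give offspring ABO genotypes AB, AO, BB, BO, i.e. phenotypes A, B, AB.

A, B, AB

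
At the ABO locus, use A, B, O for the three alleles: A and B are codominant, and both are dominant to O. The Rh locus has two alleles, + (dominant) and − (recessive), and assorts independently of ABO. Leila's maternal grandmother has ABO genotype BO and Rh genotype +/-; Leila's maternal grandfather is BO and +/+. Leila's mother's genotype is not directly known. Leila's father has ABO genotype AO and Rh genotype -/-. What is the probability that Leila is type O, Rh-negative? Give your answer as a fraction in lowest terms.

Leila's mother's ABO genotype from BO × BO: 1/4 BB, 1/2 BO, 1/4 OO.
Crossing each possibility with the father AO and summing P(type O): 1/4·0 + 1/2·1/4 + 1/4·1/2 = 1/4.
Similarly for Rh via the mother's Rh distribution: P(Rh-) = 1/4.
Independent loci: 1/4 × 1/4 = 1/16.

1/16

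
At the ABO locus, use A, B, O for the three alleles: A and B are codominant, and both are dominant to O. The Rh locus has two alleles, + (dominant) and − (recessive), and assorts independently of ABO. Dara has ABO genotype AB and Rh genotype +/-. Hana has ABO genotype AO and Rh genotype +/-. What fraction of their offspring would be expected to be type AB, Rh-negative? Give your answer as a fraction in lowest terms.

ABO cross AB × AO → offspring phenotypes: 1/2 A, 1/4 B, 1/4 AB.
Rh cross +/- × +/- → 3/4 Rh+, 1/4 Rh-.
Independent loci: P(type AB, Rh-negative) = 1/4 × 1/4 = 1/16.

1/16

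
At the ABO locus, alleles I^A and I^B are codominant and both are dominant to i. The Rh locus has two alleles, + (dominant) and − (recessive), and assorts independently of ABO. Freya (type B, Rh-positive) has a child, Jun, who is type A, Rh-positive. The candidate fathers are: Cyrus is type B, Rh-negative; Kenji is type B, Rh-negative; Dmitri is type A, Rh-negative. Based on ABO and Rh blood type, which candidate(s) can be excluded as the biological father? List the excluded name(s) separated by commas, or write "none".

Cyrus, Kenji

A candidate is excluded only if no genotype consistent with his phenotype could produce a type A, Rh-positive child with a type B, Rh-positive mother.
Cyrus (type B, Rh-): no genotype consistent with that phenotype can produce a type-A Rh+ child with a type-B mother.
Kenji (type B, Rh-): no genotype consistent with that phenotype can produce a type-A Rh+ child with a type-B mother.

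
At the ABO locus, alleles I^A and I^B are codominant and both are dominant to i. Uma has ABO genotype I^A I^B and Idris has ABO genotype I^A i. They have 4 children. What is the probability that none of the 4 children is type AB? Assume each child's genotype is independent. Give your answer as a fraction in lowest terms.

ABO cross I^A I^B × I^A i → 1/2 A, 1/4 B, 1/4 AB.
So P(type AB) = 1/4 per child.
P(not type AB) = 3/4 for one child; (3/4)^4 = 81/256.

81/256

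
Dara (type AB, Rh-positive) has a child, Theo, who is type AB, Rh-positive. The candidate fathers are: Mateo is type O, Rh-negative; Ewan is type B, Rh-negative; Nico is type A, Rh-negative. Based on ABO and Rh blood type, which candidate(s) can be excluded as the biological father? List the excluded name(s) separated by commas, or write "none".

A candidate is excluded only if no genotype consistent with his phenotype could produce a type AB, Rh-positive child with a type AB, Rh-positive mother.
Mateo (type O, Rh-): no genotype consistent with that phenotype can produce a type-AB Rh+ child with a type-AB mother.

Mateo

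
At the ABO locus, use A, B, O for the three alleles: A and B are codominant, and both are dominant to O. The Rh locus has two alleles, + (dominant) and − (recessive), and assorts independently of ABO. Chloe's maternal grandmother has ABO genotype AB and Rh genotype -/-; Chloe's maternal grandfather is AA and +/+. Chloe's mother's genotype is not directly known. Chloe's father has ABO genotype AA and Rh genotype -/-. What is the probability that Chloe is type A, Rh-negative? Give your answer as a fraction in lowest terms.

Chloe's mother's ABO genotype from AB × AA: 1/2 AA, 1/2 AB.
Crossing each possibility with the father AA and summing P(type A): 1/2·1 + 1/2·1/2 = 3/4.
Similarly for Rh via the mother's Rh distribution: P(Rh-) = 1/2.
Independent loci: 3/4 × 1/2 = 3/8.

3/8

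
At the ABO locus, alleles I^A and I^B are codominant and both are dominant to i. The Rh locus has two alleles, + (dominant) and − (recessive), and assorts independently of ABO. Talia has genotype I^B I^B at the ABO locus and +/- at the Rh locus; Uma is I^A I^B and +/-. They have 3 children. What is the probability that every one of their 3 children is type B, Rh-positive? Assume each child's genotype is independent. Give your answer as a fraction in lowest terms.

27/512

ABO cross I^B I^B × I^A I^B → 1/2 B, 1/2 AB.
Rh cross +/- × +/- → 3/4 Rh+, 1/4 Rh-; so P(type B, Rh-positive) = 1/2 × 3/4 = 3/8 per child.
All 3 independent: (3/8)^3 = 27/512.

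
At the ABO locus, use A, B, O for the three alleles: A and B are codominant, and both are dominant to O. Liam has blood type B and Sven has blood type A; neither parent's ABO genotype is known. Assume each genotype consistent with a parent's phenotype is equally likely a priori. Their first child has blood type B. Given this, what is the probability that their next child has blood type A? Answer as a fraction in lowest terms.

1/12

Possible genotypes: Liam ∈ {BB, BO}; Sven ∈ {AA, AO}.
Weight each parental genotype pair by prior × P(type-B child):
  BB × AO: posterior weight 2/3; P(next child type A) = 0.
  BO × AO: posterior weight 1/3; P(next child type A) = 1/4.
Weighted sum = 1/12.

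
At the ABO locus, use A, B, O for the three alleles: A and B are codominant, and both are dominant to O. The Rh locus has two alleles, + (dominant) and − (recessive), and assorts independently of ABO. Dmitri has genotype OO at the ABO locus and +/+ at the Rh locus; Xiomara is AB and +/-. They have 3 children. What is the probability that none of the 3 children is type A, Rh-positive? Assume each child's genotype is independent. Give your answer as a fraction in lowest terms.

ABO cross OO × AB → 1/2 A, 1/2 B.
Rh cross +/+ × +/- → 1 Rh+; so P(type A, Rh-positive) = 1/2 × 1 = 1/2 per child.
P(not type A, Rh-positive) = 1/2 for one child; (1/2)^3 = 1/8.

1/8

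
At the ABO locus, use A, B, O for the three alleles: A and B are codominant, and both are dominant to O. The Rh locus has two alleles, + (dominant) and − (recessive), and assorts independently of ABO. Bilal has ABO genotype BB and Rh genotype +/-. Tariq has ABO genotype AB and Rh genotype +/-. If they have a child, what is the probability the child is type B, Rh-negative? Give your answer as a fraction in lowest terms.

1/8

ABO cross BB × AB → offspring phenotypes: 1/2 B, 1/2 AB.
Rh cross +/- × +/- → 3/4 Rh+, 1/4 Rh-.
Independent loci: P(type B, Rh-negative) = 1/2 × 1/4 = 1/8.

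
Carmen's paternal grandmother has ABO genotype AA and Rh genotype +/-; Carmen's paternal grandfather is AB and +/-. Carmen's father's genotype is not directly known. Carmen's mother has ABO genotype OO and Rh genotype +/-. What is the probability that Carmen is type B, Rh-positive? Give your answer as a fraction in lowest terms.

3/16

Carmen's father's ABO genotype from AA × AB: 1/2 AA, 1/2 AB.
Crossing each possibility with the mother OO and summing P(type B): 1/2·0 + 1/2·1/2 = 1/4.
Similarly for Rh via the father's Rh distribution: P(Rh+) = 3/4.
Independent loci: 1/4 × 3/4 = 3/16.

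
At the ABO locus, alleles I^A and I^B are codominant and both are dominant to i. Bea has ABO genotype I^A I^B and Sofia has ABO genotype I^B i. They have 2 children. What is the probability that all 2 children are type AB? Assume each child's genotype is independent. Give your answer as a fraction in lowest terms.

ABO cross I^A I^B × I^B i → 1/4 A, 1/2 B, 1/4 AB.
So P(type AB) = 1/4 per child.
All 2 independent: (1/4)^2 = 1/16.

1/16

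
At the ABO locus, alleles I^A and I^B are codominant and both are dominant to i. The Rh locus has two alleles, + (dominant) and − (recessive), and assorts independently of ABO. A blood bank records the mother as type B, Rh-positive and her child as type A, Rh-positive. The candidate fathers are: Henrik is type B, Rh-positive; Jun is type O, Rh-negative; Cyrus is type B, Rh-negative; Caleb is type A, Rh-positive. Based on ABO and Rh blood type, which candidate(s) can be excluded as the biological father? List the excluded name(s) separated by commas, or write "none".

A candidate is excluded only if no genotype consistent with his phenotype could produce a type A, Rh-positive child with a type B, Rh-positive mother.
Henrik (type B, Rh+): no genotype consistent with that phenotype can produce a type-A Rh+ child with a type-B mother.
Jun (type O, Rh-): no genotype consistent with that phenotype can produce a type-A Rh+ child with a type-B mother.
Cyrus (type B, Rh-): no genotype consistent with that phenotype can produce a type-A Rh+ child with a type-B mother.

Henrik, Jun, Cyrus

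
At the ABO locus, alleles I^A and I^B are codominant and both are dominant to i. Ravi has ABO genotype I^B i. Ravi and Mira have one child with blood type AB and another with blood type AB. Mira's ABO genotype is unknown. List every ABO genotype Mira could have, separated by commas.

For each candidate genotype of Mira, check whether crossing it with I^B i can produce every observed child phenotype.
  I^A I^A → possible child types {A, AB} ✓
  I^A I^B → possible child types {A, B, AB} ✓
  I^A i → possible child types {O, A, B, AB} ✓
  I^B I^B → possible child types {B} ✗
  I^B i → possible child types {O, B} ✗
  i i → possible child types {O, B} ✗

I^A I^A, I^A I^B, I^A i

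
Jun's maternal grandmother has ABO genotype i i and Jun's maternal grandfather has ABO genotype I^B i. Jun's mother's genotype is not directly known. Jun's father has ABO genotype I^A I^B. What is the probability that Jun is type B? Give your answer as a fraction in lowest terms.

1/2

Jun's mother's ABO genotype from i i × I^B i: 1/2 I^B i, 1/2 i i.
Crossing each possibility with the father I^A I^B and summing P(type B): 1/2·1/2 + 1/2·1/2 = 1/2.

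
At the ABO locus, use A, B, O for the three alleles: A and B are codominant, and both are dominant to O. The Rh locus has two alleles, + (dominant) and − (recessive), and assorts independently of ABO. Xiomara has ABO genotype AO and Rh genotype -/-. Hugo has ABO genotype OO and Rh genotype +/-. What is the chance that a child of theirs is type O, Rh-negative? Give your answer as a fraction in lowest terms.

ABO cross AO × OO → offspring phenotypes: 1/2 O, 1/2 A.
Rh cross -/- × +/- → 1/2 Rh+, 1/2 Rh-.
Independent loci: P(type O, Rh-negative) = 1/2 × 1/2 = 1/4.

1/4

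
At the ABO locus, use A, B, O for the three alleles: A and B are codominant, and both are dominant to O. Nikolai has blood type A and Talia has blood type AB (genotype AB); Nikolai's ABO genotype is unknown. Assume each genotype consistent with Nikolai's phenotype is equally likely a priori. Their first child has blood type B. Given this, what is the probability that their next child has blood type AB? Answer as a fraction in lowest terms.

Possible genotypes: Nikolai ∈ {AA, AO}; Talia ∈ {AB}.
Weight each parental genotype pair by prior × P(type-B child):
  AO × AB: posterior weight 1; P(next child type AB) = 1/4.
Weighted sum = 1/4.

1/4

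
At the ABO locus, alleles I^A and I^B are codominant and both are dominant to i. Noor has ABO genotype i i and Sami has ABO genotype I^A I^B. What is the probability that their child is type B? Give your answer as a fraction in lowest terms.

1/2

ABO cross i i × I^A I^B → offspring phenotypes: 1/2 A, 1/2 B.
So P(type B) = 1/2.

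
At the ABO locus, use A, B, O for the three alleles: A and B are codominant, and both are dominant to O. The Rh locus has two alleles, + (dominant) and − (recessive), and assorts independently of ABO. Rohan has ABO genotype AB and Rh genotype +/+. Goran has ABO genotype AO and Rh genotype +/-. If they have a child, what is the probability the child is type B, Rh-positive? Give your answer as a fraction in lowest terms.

ABO cross AB × AO → offspring phenotypes: 1/2 A, 1/4 B, 1/4 AB.
Rh cross +/+ × +/- → 1 Rh+.
Independent loci: P(type B, Rh-positive) = 1/4 × 1 = 1/4.

1/4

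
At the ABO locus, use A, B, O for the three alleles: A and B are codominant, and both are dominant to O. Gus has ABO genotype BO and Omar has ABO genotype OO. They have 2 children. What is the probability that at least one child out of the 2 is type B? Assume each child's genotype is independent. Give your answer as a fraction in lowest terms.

3/4

ABO cross BO × OO → 1/2 O, 1/2 B.
So P(type B) = 1/2 per child.
P(none) = (1/2)^2 = 1/4; P(at least one) = 1 − 1/4 = 3/4.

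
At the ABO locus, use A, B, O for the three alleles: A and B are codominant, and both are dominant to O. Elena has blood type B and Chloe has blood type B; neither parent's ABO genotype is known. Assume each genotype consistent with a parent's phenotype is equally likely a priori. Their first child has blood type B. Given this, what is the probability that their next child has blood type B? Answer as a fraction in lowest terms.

Possible genotypes: Elena ∈ {BB, BO}; Chloe ∈ {BB, BO}.
Weight each parental genotype pair by prior × P(type-B child):
  BB × BB: posterior weight 4/15; P(next child type B) = 1.
  BB × BO: posterior weight 4/15; P(next child type B) = 1.
  BO × BB: posterior weight 4/15; P(next child type B) = 1.
  BO × BO: posterior weight 1/5; P(next child type B) = 3/4.
Weighted sum = 19/20.

19/20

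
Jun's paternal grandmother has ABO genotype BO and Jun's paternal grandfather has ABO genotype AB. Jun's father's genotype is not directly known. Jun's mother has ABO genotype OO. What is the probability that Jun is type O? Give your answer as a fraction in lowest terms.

1/4

Jun's father's ABO genotype from BO × AB: 1/4 AB, 1/4 AO, 1/4 BB, 1/4 BO.
Crossing each possibility with the mother OO and summing P(type O): 1/4·0 + 1/4·1/2 + 1/4·0 + 1/4·1/2 = 1/4.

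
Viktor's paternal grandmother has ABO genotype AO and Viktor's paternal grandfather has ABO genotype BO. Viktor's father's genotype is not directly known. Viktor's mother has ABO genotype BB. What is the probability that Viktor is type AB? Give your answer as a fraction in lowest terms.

Viktor's father's ABO genotype from AO × BO: 1/4 AB, 1/4 AO, 1/4 BO, 1/4 OO.
Crossing each possibility with the mother BB and summing P(type AB): 1/4·1/2 + 1/4·1/2 + 1/4·0 + 1/4·0 = 1/4.

1/4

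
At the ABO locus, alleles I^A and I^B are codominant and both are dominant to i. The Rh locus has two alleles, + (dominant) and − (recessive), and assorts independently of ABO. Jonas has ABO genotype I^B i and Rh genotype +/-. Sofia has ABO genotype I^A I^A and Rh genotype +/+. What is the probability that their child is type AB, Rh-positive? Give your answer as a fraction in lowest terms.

1/2

ABO cross I^B i × I^A I^A → offspring phenotypes: 1/2 A, 1/2 AB.
Rh cross +/- × +/+ → 1 Rh+.
Independent loci: P(type AB, Rh-positive) = 1/2 × 1 = 1/2.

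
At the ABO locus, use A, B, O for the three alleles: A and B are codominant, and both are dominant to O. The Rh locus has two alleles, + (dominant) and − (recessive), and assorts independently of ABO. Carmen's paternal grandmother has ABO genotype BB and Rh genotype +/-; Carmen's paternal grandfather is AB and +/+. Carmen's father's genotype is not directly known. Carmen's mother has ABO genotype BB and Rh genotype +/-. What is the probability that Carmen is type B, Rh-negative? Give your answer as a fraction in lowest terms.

Carmen's father's ABO genotype from BB × AB: 1/2 AB, 1/2 BB.
Crossing each possibility with the mother BB and summing P(type B): 1/2·1/2 + 1/2·1 = 3/4.
Similarly for Rh via the father's Rh distribution: P(Rh-) = 1/8.
Independent loci: 3/4 × 1/8 = 3/32.

3/32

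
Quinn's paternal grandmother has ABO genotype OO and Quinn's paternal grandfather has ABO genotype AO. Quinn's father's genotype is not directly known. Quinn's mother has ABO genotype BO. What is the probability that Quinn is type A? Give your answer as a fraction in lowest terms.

Quinn's father's ABO genotype from OO × AO: 1/2 AO, 1/2 OO.
Crossing each possibility with the mother BO and summing P(type A): 1/2·1/4 + 1/2·0 = 1/8.

1/8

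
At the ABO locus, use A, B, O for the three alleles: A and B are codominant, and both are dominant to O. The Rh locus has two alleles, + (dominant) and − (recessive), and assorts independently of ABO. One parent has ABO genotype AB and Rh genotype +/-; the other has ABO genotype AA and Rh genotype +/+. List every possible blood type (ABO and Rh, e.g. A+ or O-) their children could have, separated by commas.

A+, AB+

Gametes from AB × AA give offspring ABO genotypes AA, AB, i.e. phenotypes A, AB.
Rh cross +/- × +/+ → phenotypes Rh+.
Combining independently: A+, AB+.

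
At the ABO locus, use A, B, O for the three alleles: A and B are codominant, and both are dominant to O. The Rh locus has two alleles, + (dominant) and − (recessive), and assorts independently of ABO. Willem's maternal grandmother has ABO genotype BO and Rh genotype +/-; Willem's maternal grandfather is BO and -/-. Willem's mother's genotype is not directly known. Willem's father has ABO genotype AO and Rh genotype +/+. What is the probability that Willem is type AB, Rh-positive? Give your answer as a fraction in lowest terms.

Willem's mother's ABO genotype from BO × BO: 1/4 BB, 1/2 BO, 1/4 OO.
Crossing each possibility with the father AO and summing P(type AB): 1/4·1/2 + 1/2·1/4 + 1/4·0 = 1/4.
Similarly for Rh via the mother's Rh distribution: P(Rh+) = 1.
Independent loci: 1/4 × 1 = 1/4.

1/4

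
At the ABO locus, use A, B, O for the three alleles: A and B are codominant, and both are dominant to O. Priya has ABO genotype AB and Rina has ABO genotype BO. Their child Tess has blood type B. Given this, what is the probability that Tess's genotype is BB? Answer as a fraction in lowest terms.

1/2

Cross AB × BO → 1/4 AB, 1/4 AO, 1/4 BB, 1/4 BO.
Type-B genotypes among offspring: BB (1/4), BO (1/4); total 1/2.
P(BB | type B) = (1/4) / (1/2) = 1/2.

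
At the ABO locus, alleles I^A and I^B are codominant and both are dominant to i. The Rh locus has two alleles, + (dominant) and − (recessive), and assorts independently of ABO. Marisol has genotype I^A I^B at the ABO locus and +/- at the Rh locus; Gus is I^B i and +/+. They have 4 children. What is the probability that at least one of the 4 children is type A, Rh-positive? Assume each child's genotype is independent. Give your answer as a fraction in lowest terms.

175/256

ABO cross I^A I^B × I^B i → 1/4 A, 1/2 B, 1/4 AB.
Rh cross +/- × +/+ → 1 Rh+; so P(type A, Rh-positive) = 1/4 × 1 = 1/4 per child.
P(none) = (3/4)^4 = 81/256; P(at least one) = 1 − 81/256 = 175/256.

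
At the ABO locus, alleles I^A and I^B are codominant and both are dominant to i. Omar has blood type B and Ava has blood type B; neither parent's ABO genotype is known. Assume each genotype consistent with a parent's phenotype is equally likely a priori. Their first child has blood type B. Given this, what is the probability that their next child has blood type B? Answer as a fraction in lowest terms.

19/20

Possible genotypes: Omar ∈ {I^B I^B, I^B i}; Ava ∈ {I^B I^B, I^B i}.
Weight each parental genotype pair by prior × P(type-B child):
  I^B I^B × I^B I^B: posterior weight 4/15; P(next child type B) = 1.
  I^B I^B × I^B i: posterior weight 4/15; P(next child type B) = 1.
  I^B i × I^B I^B: posterior weight 4/15; P(next child type B) = 1.
  I^B i × I^B i: posterior weight 1/5; P(next child type B) = 3/4.
Weighted sum = 19/20.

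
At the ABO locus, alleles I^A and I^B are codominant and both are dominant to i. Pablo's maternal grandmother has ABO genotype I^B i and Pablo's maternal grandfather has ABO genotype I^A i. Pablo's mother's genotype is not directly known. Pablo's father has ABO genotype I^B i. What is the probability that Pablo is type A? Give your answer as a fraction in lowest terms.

1/8

Pablo's mother's ABO genotype from I^B i × I^A i: 1/4 I^A I^B, 1/4 I^A i, 1/4 I^B i, 1/4 i i.
Crossing each possibility with the father I^B i and summing P(type A): 1/4·1/4 + 1/4·1/4 + 1/4·0 + 1/4·0 = 1/8.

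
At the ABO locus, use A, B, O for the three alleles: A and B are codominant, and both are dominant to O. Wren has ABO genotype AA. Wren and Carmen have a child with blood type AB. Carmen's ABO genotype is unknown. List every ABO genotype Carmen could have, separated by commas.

AB, BB, BO

For each candidate genotype of Carmen, check whether crossing it with AA can produce every observed child phenotype.
  AA → possible child types {A} ✗
  AB → possible child types {A, AB} ✓
  AO → possible child types {A} ✗
  BB → possible child types {AB} ✓
  BO → possible child types {A, AB} ✓
  OO → possible child types {A} ✗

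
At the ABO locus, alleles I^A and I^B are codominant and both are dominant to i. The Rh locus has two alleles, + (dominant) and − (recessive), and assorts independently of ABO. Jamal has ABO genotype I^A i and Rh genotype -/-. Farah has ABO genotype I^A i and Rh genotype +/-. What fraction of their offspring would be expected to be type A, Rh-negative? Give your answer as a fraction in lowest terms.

3/8

ABO cross I^A i × I^A i → offspring phenotypes: 1/4 O, 3/4 A.
Rh cross -/- × +/- → 1/2 Rh+, 1/2 Rh-.
Independent loci: P(type A, Rh-negative) = 3/4 × 1/2 = 3/8.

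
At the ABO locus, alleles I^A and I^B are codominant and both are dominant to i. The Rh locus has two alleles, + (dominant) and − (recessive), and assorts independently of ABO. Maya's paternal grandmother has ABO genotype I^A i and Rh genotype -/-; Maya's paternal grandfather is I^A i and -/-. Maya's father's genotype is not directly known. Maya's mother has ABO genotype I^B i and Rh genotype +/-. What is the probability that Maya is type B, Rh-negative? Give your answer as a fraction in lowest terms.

Maya's father's ABO genotype from I^A i × I^A i: 1/4 I^A I^A, 1/2 I^A i, 1/4 i i.
Crossing each possibility with the mother I^B i and summing P(type B): 1/4·0 + 1/2·1/4 + 1/4·1/2 = 1/4.
Similarly for Rh via the father's Rh distribution: P(Rh-) = 1/2.
Independent loci: 1/4 × 1/2 = 1/8.

1/8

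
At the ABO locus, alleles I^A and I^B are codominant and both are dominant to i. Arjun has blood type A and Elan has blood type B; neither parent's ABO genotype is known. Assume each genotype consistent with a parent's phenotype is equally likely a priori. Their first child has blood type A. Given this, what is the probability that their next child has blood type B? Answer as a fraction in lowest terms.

1/12

Possible genotypes: Arjun ∈ {I^A I^A, I^A i}; Elan ∈ {I^B I^B, I^B i}.
Weight each parental genotype pair by prior × P(type-A child):
  I^A I^A × I^B i: posterior weight 2/3; P(next child type B) = 0.
  I^A i × I^B i: posterior weight 1/3; P(next child type B) = 1/4.
Weighted sum = 1/12.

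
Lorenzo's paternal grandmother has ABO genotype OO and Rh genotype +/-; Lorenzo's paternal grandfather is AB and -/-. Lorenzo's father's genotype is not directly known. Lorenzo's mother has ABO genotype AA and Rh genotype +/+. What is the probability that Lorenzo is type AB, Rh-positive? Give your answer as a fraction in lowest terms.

Lorenzo's father's ABO genotype from OO × AB: 1/2 AO, 1/2 BO.
Crossing each possibility with the mother AA and summing P(type AB): 1/2·0 + 1/2·1/2 = 1/4.
Similarly for Rh via the father's Rh distribution: P(Rh+) = 1.
Independent loci: 1/4 × 1 = 1/4.

1/4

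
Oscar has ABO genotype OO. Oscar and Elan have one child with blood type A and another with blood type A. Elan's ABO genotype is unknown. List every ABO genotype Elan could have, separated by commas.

For each candidate genotype of Elan, check whether crossing it with OO can produce every observed child phenotype.
  AA → possible child types {A} ✓
  AB → possible child types {A, B} ✓
  AO → possible child types {O, A} ✓
  BB → possible child types {B} ✗
  BO → possible child types {O, B} ✗
  OO → possible child types {O} ✗

AA, AB, AO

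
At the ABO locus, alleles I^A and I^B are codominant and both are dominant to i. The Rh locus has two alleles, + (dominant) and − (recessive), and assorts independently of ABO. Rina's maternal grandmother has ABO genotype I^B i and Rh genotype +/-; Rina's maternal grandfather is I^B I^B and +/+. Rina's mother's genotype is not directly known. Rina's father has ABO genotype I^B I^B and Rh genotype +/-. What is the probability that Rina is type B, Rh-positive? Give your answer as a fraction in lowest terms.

Rina's mother's ABO genotype from I^B i × I^B I^B: 1/2 I^B I^B, 1/2 I^B i.
Crossing each possibility with the father I^B I^B and summing P(type B): 1/2·1 + 1/2·1 = 1.
Similarly for Rh via the mother's Rh distribution: P(Rh+) = 7/8.
Independent loci: 1 × 7/8 = 7/8.

7/8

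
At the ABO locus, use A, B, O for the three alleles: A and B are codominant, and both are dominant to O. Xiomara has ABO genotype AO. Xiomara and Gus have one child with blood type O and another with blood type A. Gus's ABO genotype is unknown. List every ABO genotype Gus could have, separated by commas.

AO, BO, OO

For each candidate genotype of Gus, check whether crossing it with AO can produce every observed child phenotype.
  AA → possible child types {A} ✗
  AB → possible child types {A, B, AB} ✗
  AO → possible child types {O, A} ✓
  BB → possible child types {B, AB} ✗
  BO → possible child types {O, A, B, AB} ✓
  OO → possible child types {O, A} ✓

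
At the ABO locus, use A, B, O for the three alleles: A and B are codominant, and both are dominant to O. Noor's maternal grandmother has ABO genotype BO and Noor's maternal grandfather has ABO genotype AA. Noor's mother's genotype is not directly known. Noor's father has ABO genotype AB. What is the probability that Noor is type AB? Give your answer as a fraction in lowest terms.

Noor's mother's ABO genotype from BO × AA: 1/2 AB, 1/2 AO.
Crossing each possibility with the father AB and summing P(type AB): 1/2·1/2 + 1/2·1/4 = 3/8.

3/8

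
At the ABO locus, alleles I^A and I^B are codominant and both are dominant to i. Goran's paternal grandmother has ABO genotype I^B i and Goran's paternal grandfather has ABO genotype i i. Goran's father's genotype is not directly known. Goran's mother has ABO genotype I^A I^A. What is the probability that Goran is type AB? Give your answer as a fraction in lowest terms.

Goran's father's ABO genotype from I^B i × i i: 1/2 I^B i, 1/2 i i.
Crossing each possibility with the mother I^A I^A and summing P(type AB): 1/2·1/2 + 1/2·0 = 1/4.

1/4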